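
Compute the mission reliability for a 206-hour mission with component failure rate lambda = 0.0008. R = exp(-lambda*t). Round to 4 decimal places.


lambda = 0.0008
mission_time = 206
lambda * t = 0.0008 * 206 = 0.1648
R = exp(-0.1648)
R = 0.8481

0.8481


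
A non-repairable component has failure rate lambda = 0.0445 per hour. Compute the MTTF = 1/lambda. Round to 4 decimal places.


lambda = 0.0445
MTTF = 1 / 0.0445
MTTF = 22.4719

22.4719


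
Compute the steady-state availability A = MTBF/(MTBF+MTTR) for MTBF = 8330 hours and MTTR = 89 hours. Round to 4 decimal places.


MTBF = 8330
MTTR = 89
MTBF + MTTR = 8419
A = 8330 / 8419
A = 0.9894

0.9894


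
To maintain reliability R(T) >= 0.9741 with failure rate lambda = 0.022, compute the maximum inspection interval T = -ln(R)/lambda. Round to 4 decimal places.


R_target = 0.9741
lambda = 0.022
-ln(0.9741) = 0.0262
T = 0.0262 / 0.022
T = 1.1928

1.1928


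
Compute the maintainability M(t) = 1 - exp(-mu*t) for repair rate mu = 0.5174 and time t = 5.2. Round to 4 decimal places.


mu = 0.5174, t = 5.2
mu * t = 0.5174 * 5.2 = 2.6905
exp(-2.6905) = 0.0678
M(t) = 1 - 0.0678
M(t) = 0.9322

0.9322


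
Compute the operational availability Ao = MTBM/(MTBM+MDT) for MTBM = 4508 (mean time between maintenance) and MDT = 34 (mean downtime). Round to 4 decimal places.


MTBM = 4508
MDT = 34
MTBM + MDT = 4542
Ao = 4508 / 4542
Ao = 0.9925

0.9925


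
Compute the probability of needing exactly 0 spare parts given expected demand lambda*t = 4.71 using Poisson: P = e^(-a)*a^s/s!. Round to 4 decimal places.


a = 4.71, s = 0
e^(-a) = e^(-4.71) = 0.009
a^s = 4.71^0 = 1.0
s! = 1
P = 0.009 * 1.0 / 1
P = 0.009

0.009


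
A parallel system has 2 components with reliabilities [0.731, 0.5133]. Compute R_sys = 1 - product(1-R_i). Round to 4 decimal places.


Components: [0.731, 0.5133]
(1 - 0.731) = 0.269, running product = 0.269
(1 - 0.5133) = 0.4867, running product = 0.1309
Product of (1-R_i) = 0.1309
R_sys = 1 - 0.1309 = 0.8691

0.8691


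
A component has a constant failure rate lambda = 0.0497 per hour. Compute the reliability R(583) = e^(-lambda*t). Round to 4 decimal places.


lambda = 0.0497
t = 583
lambda * t = 28.9751
R(t) = e^(-28.9751)
R(t) = 0.0

0.0


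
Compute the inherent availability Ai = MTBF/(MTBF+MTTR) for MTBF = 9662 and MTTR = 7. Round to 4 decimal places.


MTBF = 9662
MTTR = 7
MTBF + MTTR = 9669
Ai = 9662 / 9669
Ai = 0.9993

0.9993


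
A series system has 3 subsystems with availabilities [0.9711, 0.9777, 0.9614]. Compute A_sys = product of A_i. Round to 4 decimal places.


Subsystems: [0.9711, 0.9777, 0.9614]
After subsystem 1 (A=0.9711): product = 0.9711
After subsystem 2 (A=0.9777): product = 0.9494
After subsystem 3 (A=0.9614): product = 0.9128
A_sys = 0.9128

0.9128


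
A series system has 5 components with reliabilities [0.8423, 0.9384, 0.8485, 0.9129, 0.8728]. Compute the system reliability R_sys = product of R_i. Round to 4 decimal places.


Components: [0.8423, 0.9384, 0.8485, 0.9129, 0.8728]
After component 1 (R=0.8423): product = 0.8423
After component 2 (R=0.9384): product = 0.7904
After component 3 (R=0.8485): product = 0.6707
After component 4 (R=0.9129): product = 0.6123
After component 5 (R=0.8728): product = 0.5344
R_sys = 0.5344

0.5344


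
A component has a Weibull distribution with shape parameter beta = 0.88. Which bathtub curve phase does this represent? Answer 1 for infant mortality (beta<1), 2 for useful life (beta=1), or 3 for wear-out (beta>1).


beta = 0.88
Compare beta to 1:
beta < 1 => infant mortality (phase 1)
beta = 1 => useful life (phase 2)
beta > 1 => wear-out (phase 3)
Since beta = 0.88, this is infant mortality (decreasing failure rate)
Phase = 1

1


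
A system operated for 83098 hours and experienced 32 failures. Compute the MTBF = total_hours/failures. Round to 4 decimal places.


total_hours = 83098
failures = 32
MTBF = 83098 / 32
MTBF = 2596.8125

2596.8125


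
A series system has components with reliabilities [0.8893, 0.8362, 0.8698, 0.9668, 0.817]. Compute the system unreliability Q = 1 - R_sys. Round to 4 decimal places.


Components: [0.8893, 0.8362, 0.8698, 0.9668, 0.817]
After component 1: product = 0.8893
After component 2: product = 0.7436
After component 3: product = 0.6468
After component 4: product = 0.6253
After component 5: product = 0.5109
R_sys = 0.5109
Q = 1 - 0.5109 = 0.4891

0.4891


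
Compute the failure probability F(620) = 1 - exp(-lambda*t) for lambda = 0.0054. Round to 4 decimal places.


lambda = 0.0054, t = 620
lambda * t = 3.348
exp(-3.348) = 0.0352
F(t) = 1 - 0.0352
F(t) = 0.9648

0.9648


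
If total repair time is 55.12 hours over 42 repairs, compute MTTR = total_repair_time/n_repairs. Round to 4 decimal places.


total_repair_time = 55.12
n_repairs = 42
MTTR = 55.12 / 42
MTTR = 1.3124

1.3124


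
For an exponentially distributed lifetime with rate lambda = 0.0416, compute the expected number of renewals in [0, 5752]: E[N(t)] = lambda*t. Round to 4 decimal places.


lambda = 0.0416
t = 5752
E[N(t)] = lambda * t
E[N(t)] = 0.0416 * 5752
E[N(t)] = 239.2832

239.2832


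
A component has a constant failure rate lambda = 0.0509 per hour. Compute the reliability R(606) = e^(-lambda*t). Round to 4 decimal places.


lambda = 0.0509
t = 606
lambda * t = 30.8454
R(t) = e^(-30.8454)
R(t) = 0.0

0.0


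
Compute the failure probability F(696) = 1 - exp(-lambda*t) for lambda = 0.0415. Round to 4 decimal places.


lambda = 0.0415, t = 696
lambda * t = 28.884
exp(-28.884) = 0.0
F(t) = 1 - 0.0
F(t) = 1.0

1.0


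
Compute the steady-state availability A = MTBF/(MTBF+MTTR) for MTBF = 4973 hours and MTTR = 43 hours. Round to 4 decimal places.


MTBF = 4973
MTTR = 43
MTBF + MTTR = 5016
A = 4973 / 5016
A = 0.9914

0.9914


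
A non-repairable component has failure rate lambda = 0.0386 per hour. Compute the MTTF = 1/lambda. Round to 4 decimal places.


lambda = 0.0386
MTTF = 1 / 0.0386
MTTF = 25.9067

25.9067


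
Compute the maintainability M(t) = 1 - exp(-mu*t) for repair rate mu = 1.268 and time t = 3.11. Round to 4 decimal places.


mu = 1.268, t = 3.11
mu * t = 1.268 * 3.11 = 3.9435
exp(-3.9435) = 0.0194
M(t) = 1 - 0.0194
M(t) = 0.9806

0.9806


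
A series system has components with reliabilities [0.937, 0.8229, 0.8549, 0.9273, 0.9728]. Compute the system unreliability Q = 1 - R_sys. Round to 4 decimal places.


Components: [0.937, 0.8229, 0.8549, 0.9273, 0.9728]
After component 1: product = 0.937
After component 2: product = 0.7711
After component 3: product = 0.6592
After component 4: product = 0.6113
After component 5: product = 0.5946
R_sys = 0.5946
Q = 1 - 0.5946 = 0.4054

0.4054


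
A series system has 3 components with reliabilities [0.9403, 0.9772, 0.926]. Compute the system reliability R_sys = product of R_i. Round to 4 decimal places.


Components: [0.9403, 0.9772, 0.926]
After component 1 (R=0.9403): product = 0.9403
After component 2 (R=0.9772): product = 0.9189
After component 3 (R=0.926): product = 0.8509
R_sys = 0.8509

0.8509


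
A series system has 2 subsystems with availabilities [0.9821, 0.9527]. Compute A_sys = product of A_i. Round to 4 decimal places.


Subsystems: [0.9821, 0.9527]
After subsystem 1 (A=0.9821): product = 0.9821
After subsystem 2 (A=0.9527): product = 0.9356
A_sys = 0.9356

0.9356


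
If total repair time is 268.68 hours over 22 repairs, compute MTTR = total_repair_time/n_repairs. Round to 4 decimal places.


total_repair_time = 268.68
n_repairs = 22
MTTR = 268.68 / 22
MTTR = 12.2127

12.2127


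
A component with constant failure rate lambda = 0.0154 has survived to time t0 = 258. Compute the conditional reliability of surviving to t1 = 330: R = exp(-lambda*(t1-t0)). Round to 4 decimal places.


lambda = 0.0154
t0 = 258, t1 = 330
t1 - t0 = 72
lambda * (t1-t0) = 0.0154 * 72 = 1.1088
R = exp(-1.1088)
R = 0.33

0.33


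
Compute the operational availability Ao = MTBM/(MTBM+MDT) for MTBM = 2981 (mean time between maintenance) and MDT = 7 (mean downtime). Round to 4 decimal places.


MTBM = 2981
MDT = 7
MTBM + MDT = 2988
Ao = 2981 / 2988
Ao = 0.9977

0.9977


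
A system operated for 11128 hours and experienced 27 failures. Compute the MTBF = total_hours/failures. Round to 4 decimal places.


total_hours = 11128
failures = 27
MTBF = 11128 / 27
MTBF = 412.1481

412.1481


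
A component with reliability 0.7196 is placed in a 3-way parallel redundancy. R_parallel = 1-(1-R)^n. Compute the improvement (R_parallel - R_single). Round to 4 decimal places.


R_single = 0.7196, n = 3
1 - R_single = 0.2804
(1 - R_single)^n = 0.2804^3 = 0.022
R_parallel = 1 - 0.022 = 0.978
Improvement = 0.978 - 0.7196
Improvement = 0.2584

0.2584


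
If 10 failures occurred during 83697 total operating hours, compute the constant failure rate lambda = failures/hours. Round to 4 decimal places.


failures = 10
total_hours = 83697
lambda = 10 / 83697
lambda = 0.0001

0.0001


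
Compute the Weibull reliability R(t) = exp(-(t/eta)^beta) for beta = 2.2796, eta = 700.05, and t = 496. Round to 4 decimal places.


beta = 2.2796, eta = 700.05, t = 496
t/eta = 496 / 700.05 = 0.7085
(t/eta)^beta = 0.7085^2.2796 = 0.4559
R(t) = exp(-0.4559)
R(t) = 0.6339

0.6339


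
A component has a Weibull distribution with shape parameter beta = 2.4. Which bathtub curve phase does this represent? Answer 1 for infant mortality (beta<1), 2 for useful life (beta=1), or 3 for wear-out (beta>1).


beta = 2.4
Compare beta to 1:
beta < 1 => infant mortality (phase 1)
beta = 1 => useful life (phase 2)
beta > 1 => wear-out (phase 3)
Since beta = 2.4, this is wear-out (increasing failure rate)
Phase = 3

3


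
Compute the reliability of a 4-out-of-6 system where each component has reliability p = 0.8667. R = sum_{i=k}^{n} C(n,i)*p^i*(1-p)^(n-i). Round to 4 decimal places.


k = 4, n = 6, p = 0.8667
i=4: C(6,4)=15 * 0.8667^4 * 0.1333^2 = 0.1504
i=5: C(6,5)=6 * 0.8667^5 * 0.1333^1 = 0.3911
i=6: C(6,6)=1 * 0.8667^6 * 0.1333^0 = 0.4239
R = sum of terms = 0.9654

0.9654


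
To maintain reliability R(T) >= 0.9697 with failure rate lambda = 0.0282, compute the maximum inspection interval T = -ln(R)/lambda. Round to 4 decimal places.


R_target = 0.9697
lambda = 0.0282
-ln(0.9697) = 0.0308
T = 0.0308 / 0.0282
T = 1.0911

1.0911


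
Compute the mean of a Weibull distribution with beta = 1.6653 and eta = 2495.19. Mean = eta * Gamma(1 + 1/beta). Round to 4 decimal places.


beta = 1.6653, eta = 2495.19
1/beta = 0.6005
1 + 1/beta = 1.6005
Gamma(1.6005) = 0.8936
Mean = 2495.19 * 0.8936
Mean = 2229.6292

2229.6292


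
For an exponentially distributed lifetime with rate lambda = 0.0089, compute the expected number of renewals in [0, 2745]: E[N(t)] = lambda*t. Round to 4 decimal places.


lambda = 0.0089
t = 2745
E[N(t)] = lambda * t
E[N(t)] = 0.0089 * 2745
E[N(t)] = 24.4305

24.4305


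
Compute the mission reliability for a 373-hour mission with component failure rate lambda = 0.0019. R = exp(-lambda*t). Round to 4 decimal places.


lambda = 0.0019
mission_time = 373
lambda * t = 0.0019 * 373 = 0.7087
R = exp(-0.7087)
R = 0.4923

0.4923


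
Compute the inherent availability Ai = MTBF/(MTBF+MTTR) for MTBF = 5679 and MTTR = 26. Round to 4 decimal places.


MTBF = 5679
MTTR = 26
MTBF + MTTR = 5705
Ai = 5679 / 5705
Ai = 0.9954

0.9954


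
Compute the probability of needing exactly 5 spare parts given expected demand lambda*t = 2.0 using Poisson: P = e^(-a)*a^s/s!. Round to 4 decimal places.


a = 2.0, s = 5
e^(-a) = e^(-2.0) = 0.1353
a^s = 2.0^5 = 32.0
s! = 120
P = 0.1353 * 32.0 / 120
P = 0.0361

0.0361


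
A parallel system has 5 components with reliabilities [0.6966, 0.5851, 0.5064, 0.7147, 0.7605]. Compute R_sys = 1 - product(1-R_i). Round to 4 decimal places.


Components: [0.6966, 0.5851, 0.5064, 0.7147, 0.7605]
(1 - 0.6966) = 0.3034, running product = 0.3034
(1 - 0.5851) = 0.4149, running product = 0.1259
(1 - 0.5064) = 0.4936, running product = 0.0621
(1 - 0.7147) = 0.2853, running product = 0.0177
(1 - 0.7605) = 0.2395, running product = 0.0042
Product of (1-R_i) = 0.0042
R_sys = 1 - 0.0042 = 0.9958

0.9958


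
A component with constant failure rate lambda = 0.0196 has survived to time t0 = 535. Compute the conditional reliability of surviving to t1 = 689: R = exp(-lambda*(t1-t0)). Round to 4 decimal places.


lambda = 0.0196
t0 = 535, t1 = 689
t1 - t0 = 154
lambda * (t1-t0) = 0.0196 * 154 = 3.0184
R = exp(-3.0184)
R = 0.0489

0.0489


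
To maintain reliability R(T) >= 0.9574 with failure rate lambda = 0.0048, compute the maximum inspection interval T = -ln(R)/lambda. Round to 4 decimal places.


R_target = 0.9574
lambda = 0.0048
-ln(0.9574) = 0.0435
T = 0.0435 / 0.0048
T = 9.0696

9.0696


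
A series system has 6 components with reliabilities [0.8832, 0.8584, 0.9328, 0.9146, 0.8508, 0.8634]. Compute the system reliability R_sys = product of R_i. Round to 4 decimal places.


Components: [0.8832, 0.8584, 0.9328, 0.9146, 0.8508, 0.8634]
After component 1 (R=0.8832): product = 0.8832
After component 2 (R=0.8584): product = 0.7581
After component 3 (R=0.9328): product = 0.7072
After component 4 (R=0.9146): product = 0.6468
After component 5 (R=0.8508): product = 0.5503
After component 6 (R=0.8634): product = 0.4751
R_sys = 0.4751

0.4751


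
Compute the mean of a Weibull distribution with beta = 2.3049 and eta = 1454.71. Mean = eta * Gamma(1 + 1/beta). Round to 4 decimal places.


beta = 2.3049, eta = 1454.71
1/beta = 0.4339
1 + 1/beta = 1.4339
Gamma(1.4339) = 0.8859
Mean = 1454.71 * 0.8859
Mean = 1288.7809

1288.7809


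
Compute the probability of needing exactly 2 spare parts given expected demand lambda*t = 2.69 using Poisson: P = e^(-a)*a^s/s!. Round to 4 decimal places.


a = 2.69, s = 2
e^(-a) = e^(-2.69) = 0.0679
a^s = 2.69^2 = 7.2361
s! = 2
P = 0.0679 * 7.2361 / 2
P = 0.2456

0.2456


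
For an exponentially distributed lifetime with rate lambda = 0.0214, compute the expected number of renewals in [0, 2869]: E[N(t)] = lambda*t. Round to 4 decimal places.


lambda = 0.0214
t = 2869
E[N(t)] = lambda * t
E[N(t)] = 0.0214 * 2869
E[N(t)] = 61.3966

61.3966


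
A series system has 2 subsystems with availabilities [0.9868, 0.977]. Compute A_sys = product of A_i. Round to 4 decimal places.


Subsystems: [0.9868, 0.977]
After subsystem 1 (A=0.9868): product = 0.9868
After subsystem 2 (A=0.977): product = 0.9641
A_sys = 0.9641

0.9641


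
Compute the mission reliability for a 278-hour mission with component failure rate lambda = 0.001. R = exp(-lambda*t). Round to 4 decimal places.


lambda = 0.001
mission_time = 278
lambda * t = 0.001 * 278 = 0.278
R = exp(-0.278)
R = 0.7573

0.7573


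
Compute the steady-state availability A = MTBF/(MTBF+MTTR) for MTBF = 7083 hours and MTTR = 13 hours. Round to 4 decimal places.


MTBF = 7083
MTTR = 13
MTBF + MTTR = 7096
A = 7083 / 7096
A = 0.9982

0.9982


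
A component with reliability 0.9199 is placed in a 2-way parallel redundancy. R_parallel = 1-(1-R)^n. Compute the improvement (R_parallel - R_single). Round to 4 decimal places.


R_single = 0.9199, n = 2
1 - R_single = 0.0801
(1 - R_single)^n = 0.0801^2 = 0.0064
R_parallel = 1 - 0.0064 = 0.9936
Improvement = 0.9936 - 0.9199
Improvement = 0.0737

0.0737


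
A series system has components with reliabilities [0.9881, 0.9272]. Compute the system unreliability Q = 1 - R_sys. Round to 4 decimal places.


Components: [0.9881, 0.9272]
After component 1: product = 0.9881
After component 2: product = 0.9162
R_sys = 0.9162
Q = 1 - 0.9162 = 0.0838

0.0838


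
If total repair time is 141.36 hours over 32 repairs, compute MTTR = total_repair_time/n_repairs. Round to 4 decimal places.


total_repair_time = 141.36
n_repairs = 32
MTTR = 141.36 / 32
MTTR = 4.4175

4.4175


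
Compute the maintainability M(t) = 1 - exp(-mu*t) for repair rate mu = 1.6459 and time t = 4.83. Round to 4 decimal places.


mu = 1.6459, t = 4.83
mu * t = 1.6459 * 4.83 = 7.9497
exp(-7.9497) = 0.0004
M(t) = 1 - 0.0004
M(t) = 0.9996

0.9996


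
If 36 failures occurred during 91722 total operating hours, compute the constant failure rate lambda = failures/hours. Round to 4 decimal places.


failures = 36
total_hours = 91722
lambda = 36 / 91722
lambda = 0.0004

0.0004


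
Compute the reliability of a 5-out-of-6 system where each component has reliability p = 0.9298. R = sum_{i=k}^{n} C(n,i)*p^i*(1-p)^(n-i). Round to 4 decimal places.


k = 5, n = 6, p = 0.9298
i=5: C(6,5)=6 * 0.9298^5 * 0.0702^1 = 0.2927
i=6: C(6,6)=1 * 0.9298^6 * 0.0702^0 = 0.6462
R = sum of terms = 0.9389

0.9389


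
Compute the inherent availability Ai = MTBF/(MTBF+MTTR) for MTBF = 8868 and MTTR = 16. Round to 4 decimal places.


MTBF = 8868
MTTR = 16
MTBF + MTTR = 8884
Ai = 8868 / 8884
Ai = 0.9982

0.9982


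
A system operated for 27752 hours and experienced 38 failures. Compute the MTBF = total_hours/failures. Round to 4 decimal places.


total_hours = 27752
failures = 38
MTBF = 27752 / 38
MTBF = 730.3158

730.3158


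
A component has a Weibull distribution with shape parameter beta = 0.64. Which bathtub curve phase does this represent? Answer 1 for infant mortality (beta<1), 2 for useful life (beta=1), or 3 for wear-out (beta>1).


beta = 0.64
Compare beta to 1:
beta < 1 => infant mortality (phase 1)
beta = 1 => useful life (phase 2)
beta > 1 => wear-out (phase 3)
Since beta = 0.64, this is infant mortality (decreasing failure rate)
Phase = 1

1


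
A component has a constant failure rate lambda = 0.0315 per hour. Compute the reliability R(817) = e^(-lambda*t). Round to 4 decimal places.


lambda = 0.0315
t = 817
lambda * t = 25.7355
R(t) = e^(-25.7355)
R(t) = 0.0

0.0


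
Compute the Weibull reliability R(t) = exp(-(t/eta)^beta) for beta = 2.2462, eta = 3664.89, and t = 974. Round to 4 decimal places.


beta = 2.2462, eta = 3664.89, t = 974
t/eta = 974 / 3664.89 = 0.2658
(t/eta)^beta = 0.2658^2.2462 = 0.051
R(t) = exp(-0.051)
R(t) = 0.9503

0.9503


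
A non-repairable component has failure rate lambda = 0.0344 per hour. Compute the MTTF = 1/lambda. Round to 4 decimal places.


lambda = 0.0344
MTTF = 1 / 0.0344
MTTF = 29.0698

29.0698


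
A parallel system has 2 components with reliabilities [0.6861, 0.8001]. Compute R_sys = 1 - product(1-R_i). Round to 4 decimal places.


Components: [0.6861, 0.8001]
(1 - 0.6861) = 0.3139, running product = 0.3139
(1 - 0.8001) = 0.1999, running product = 0.0627
Product of (1-R_i) = 0.0627
R_sys = 1 - 0.0627 = 0.9373

0.9373


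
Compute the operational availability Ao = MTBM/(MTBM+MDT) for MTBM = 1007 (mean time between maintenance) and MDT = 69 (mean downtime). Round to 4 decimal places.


MTBM = 1007
MDT = 69
MTBM + MDT = 1076
Ao = 1007 / 1076
Ao = 0.9359

0.9359


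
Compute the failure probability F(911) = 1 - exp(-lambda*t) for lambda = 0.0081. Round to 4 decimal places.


lambda = 0.0081, t = 911
lambda * t = 7.3791
exp(-7.3791) = 0.0006
F(t) = 1 - 0.0006
F(t) = 0.9994

0.9994


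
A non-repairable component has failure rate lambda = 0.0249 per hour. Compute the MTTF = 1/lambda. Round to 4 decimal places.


lambda = 0.0249
MTTF = 1 / 0.0249
MTTF = 40.1606

40.1606


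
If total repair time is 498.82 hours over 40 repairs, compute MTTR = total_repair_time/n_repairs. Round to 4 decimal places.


total_repair_time = 498.82
n_repairs = 40
MTTR = 498.82 / 40
MTTR = 12.4705

12.4705


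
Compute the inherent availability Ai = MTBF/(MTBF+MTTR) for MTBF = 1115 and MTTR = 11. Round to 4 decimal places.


MTBF = 1115
MTTR = 11
MTBF + MTTR = 1126
Ai = 1115 / 1126
Ai = 0.9902

0.9902


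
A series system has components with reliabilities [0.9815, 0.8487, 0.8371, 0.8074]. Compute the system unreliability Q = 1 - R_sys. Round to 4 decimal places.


Components: [0.9815, 0.8487, 0.8371, 0.8074]
After component 1: product = 0.9815
After component 2: product = 0.833
After component 3: product = 0.6973
After component 4: product = 0.563
R_sys = 0.563
Q = 1 - 0.563 = 0.437

0.437


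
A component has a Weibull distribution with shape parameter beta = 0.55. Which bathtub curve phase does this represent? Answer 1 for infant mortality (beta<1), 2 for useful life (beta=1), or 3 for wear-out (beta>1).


beta = 0.55
Compare beta to 1:
beta < 1 => infant mortality (phase 1)
beta = 1 => useful life (phase 2)
beta > 1 => wear-out (phase 3)
Since beta = 0.55, this is infant mortality (decreasing failure rate)
Phase = 1

1


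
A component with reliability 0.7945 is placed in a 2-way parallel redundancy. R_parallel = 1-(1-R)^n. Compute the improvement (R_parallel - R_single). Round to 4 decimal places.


R_single = 0.7945, n = 2
1 - R_single = 0.2055
(1 - R_single)^n = 0.2055^2 = 0.0422
R_parallel = 1 - 0.0422 = 0.9578
Improvement = 0.9578 - 0.7945
Improvement = 0.1633

0.1633


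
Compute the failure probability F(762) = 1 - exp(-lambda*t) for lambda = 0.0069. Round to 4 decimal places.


lambda = 0.0069, t = 762
lambda * t = 5.2578
exp(-5.2578) = 0.0052
F(t) = 1 - 0.0052
F(t) = 0.9948

0.9948


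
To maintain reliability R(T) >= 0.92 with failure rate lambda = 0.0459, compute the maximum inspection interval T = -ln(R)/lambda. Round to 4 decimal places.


R_target = 0.92
lambda = 0.0459
-ln(0.92) = 0.0834
T = 0.0834 / 0.0459
T = 1.8166

1.8166


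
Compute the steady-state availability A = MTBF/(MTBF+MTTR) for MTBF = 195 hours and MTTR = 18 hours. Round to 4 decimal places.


MTBF = 195
MTTR = 18
MTBF + MTTR = 213
A = 195 / 213
A = 0.9155

0.9155


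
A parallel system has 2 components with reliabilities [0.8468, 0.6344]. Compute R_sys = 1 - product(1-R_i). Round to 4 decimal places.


Components: [0.8468, 0.6344]
(1 - 0.8468) = 0.1532, running product = 0.1532
(1 - 0.6344) = 0.3656, running product = 0.056
Product of (1-R_i) = 0.056
R_sys = 1 - 0.056 = 0.944

0.944


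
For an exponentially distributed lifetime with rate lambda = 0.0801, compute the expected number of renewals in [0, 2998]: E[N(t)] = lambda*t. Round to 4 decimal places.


lambda = 0.0801
t = 2998
E[N(t)] = lambda * t
E[N(t)] = 0.0801 * 2998
E[N(t)] = 240.1398

240.1398


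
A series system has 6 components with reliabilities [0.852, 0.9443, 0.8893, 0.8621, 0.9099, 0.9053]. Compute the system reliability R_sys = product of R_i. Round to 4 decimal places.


Components: [0.852, 0.9443, 0.8893, 0.8621, 0.9099, 0.9053]
After component 1 (R=0.852): product = 0.852
After component 2 (R=0.9443): product = 0.8045
After component 3 (R=0.8893): product = 0.7155
After component 4 (R=0.8621): product = 0.6168
After component 5 (R=0.9099): product = 0.5612
After component 6 (R=0.9053): product = 0.5081
R_sys = 0.5081

0.5081


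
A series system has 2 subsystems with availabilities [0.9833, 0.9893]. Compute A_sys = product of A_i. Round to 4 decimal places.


Subsystems: [0.9833, 0.9893]
After subsystem 1 (A=0.9833): product = 0.9833
After subsystem 2 (A=0.9893): product = 0.9728
A_sys = 0.9728

0.9728


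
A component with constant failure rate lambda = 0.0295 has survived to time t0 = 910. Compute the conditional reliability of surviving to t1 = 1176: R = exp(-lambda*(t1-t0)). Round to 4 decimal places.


lambda = 0.0295
t0 = 910, t1 = 1176
t1 - t0 = 266
lambda * (t1-t0) = 0.0295 * 266 = 7.847
R = exp(-7.847)
R = 0.0004

0.0004


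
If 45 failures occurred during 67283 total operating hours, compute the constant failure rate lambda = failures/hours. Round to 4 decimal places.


failures = 45
total_hours = 67283
lambda = 45 / 67283
lambda = 0.0007

0.0007


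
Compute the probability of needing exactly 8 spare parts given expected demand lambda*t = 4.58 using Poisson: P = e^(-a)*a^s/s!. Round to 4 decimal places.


a = 4.58, s = 8
e^(-a) = e^(-4.58) = 0.0103
a^s = 4.58^8 = 193608.2342
s! = 40320
P = 0.0103 * 193608.2342 / 40320
P = 0.0492

0.0492


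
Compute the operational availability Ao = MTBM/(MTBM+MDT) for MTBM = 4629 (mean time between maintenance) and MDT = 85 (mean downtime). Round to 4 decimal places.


MTBM = 4629
MDT = 85
MTBM + MDT = 4714
Ao = 4629 / 4714
Ao = 0.982

0.982


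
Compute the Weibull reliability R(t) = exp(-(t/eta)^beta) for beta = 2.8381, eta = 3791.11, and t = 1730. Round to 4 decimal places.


beta = 2.8381, eta = 3791.11, t = 1730
t/eta = 1730 / 3791.11 = 0.4563
(t/eta)^beta = 0.4563^2.8381 = 0.1079
R(t) = exp(-0.1079)
R(t) = 0.8977

0.8977


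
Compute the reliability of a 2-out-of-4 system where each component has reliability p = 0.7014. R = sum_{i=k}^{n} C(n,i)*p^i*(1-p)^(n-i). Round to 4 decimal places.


k = 2, n = 4, p = 0.7014
i=2: C(4,2)=6 * 0.7014^2 * 0.2986^2 = 0.2632
i=3: C(4,3)=4 * 0.7014^3 * 0.2986^1 = 0.4121
i=4: C(4,4)=1 * 0.7014^4 * 0.2986^0 = 0.242
R = sum of terms = 0.9174

0.9174


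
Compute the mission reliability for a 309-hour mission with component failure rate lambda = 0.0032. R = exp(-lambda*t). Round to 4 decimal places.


lambda = 0.0032
mission_time = 309
lambda * t = 0.0032 * 309 = 0.9888
R = exp(-0.9888)
R = 0.372

0.372


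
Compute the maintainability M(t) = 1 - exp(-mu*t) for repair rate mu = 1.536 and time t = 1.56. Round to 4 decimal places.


mu = 1.536, t = 1.56
mu * t = 1.536 * 1.56 = 2.3962
exp(-2.3962) = 0.0911
M(t) = 1 - 0.0911
M(t) = 0.9089

0.9089


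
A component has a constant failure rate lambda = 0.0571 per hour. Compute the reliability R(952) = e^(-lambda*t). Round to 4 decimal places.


lambda = 0.0571
t = 952
lambda * t = 54.3592
R(t) = e^(-54.3592)
R(t) = 0.0

0.0


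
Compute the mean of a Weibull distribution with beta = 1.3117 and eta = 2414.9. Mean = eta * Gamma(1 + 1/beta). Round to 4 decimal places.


beta = 1.3117, eta = 2414.9
1/beta = 0.7624
1 + 1/beta = 1.7624
Gamma(1.7624) = 0.9219
Mean = 2414.9 * 0.9219
Mean = 2226.3782

2226.3782


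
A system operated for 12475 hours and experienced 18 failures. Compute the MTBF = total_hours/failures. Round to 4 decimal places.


total_hours = 12475
failures = 18
MTBF = 12475 / 18
MTBF = 693.0556

693.0556


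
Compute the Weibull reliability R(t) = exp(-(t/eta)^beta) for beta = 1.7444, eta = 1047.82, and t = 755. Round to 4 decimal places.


beta = 1.7444, eta = 1047.82, t = 755
t/eta = 755 / 1047.82 = 0.7205
(t/eta)^beta = 0.7205^1.7444 = 0.5646
R(t) = exp(-0.5646)
R(t) = 0.5686

0.5686


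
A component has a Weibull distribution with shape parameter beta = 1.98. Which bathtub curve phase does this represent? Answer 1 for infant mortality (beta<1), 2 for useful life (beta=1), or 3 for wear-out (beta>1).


beta = 1.98
Compare beta to 1:
beta < 1 => infant mortality (phase 1)
beta = 1 => useful life (phase 2)
beta > 1 => wear-out (phase 3)
Since beta = 1.98, this is wear-out (increasing failure rate)
Phase = 3

3


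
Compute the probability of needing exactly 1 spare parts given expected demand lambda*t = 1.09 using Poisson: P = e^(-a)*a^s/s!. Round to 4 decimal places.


a = 1.09, s = 1
e^(-a) = e^(-1.09) = 0.3362
a^s = 1.09^1 = 1.09
s! = 1
P = 0.3362 * 1.09 / 1
P = 0.3665

0.3665


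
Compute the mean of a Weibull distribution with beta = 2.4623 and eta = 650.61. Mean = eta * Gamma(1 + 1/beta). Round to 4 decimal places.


beta = 2.4623, eta = 650.61
1/beta = 0.4061
1 + 1/beta = 1.4061
Gamma(1.4061) = 0.8869
Mean = 650.61 * 0.8869
Mean = 577.0568

577.0568


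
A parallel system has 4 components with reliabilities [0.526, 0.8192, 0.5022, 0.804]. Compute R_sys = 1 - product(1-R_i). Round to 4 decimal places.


Components: [0.526, 0.8192, 0.5022, 0.804]
(1 - 0.526) = 0.474, running product = 0.474
(1 - 0.8192) = 0.1808, running product = 0.0857
(1 - 0.5022) = 0.4978, running product = 0.0427
(1 - 0.804) = 0.196, running product = 0.0084
Product of (1-R_i) = 0.0084
R_sys = 1 - 0.0084 = 0.9916

0.9916


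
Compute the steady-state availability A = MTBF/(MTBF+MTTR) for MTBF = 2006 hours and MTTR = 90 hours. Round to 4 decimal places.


MTBF = 2006
MTTR = 90
MTBF + MTTR = 2096
A = 2006 / 2096
A = 0.9571

0.9571


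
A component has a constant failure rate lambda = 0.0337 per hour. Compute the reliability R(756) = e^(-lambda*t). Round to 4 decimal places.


lambda = 0.0337
t = 756
lambda * t = 25.4772
R(t) = e^(-25.4772)
R(t) = 0.0

0.0


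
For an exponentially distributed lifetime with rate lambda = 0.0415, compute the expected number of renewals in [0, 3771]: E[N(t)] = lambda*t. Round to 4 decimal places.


lambda = 0.0415
t = 3771
E[N(t)] = lambda * t
E[N(t)] = 0.0415 * 3771
E[N(t)] = 156.4965

156.4965


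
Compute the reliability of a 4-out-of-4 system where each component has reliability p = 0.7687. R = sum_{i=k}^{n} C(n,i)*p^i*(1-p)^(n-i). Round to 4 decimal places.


k = 4, n = 4, p = 0.7687
i=4: C(4,4)=1 * 0.7687^4 * 0.2313^0 = 0.3492
R = sum of terms = 0.3492

0.3492


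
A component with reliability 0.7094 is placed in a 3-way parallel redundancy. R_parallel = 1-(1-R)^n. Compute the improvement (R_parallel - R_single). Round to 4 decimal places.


R_single = 0.7094, n = 3
1 - R_single = 0.2906
(1 - R_single)^n = 0.2906^3 = 0.0245
R_parallel = 1 - 0.0245 = 0.9755
Improvement = 0.9755 - 0.7094
Improvement = 0.2661

0.2661


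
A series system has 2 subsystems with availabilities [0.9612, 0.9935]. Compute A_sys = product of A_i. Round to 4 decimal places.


Subsystems: [0.9612, 0.9935]
After subsystem 1 (A=0.9612): product = 0.9612
After subsystem 2 (A=0.9935): product = 0.955
A_sys = 0.955

0.955


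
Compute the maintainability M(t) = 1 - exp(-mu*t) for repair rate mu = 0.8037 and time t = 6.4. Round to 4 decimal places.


mu = 0.8037, t = 6.4
mu * t = 0.8037 * 6.4 = 5.1437
exp(-5.1437) = 0.0058
M(t) = 1 - 0.0058
M(t) = 0.9942

0.9942


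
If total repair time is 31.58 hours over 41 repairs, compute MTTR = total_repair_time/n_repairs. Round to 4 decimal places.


total_repair_time = 31.58
n_repairs = 41
MTTR = 31.58 / 41
MTTR = 0.7702

0.7702


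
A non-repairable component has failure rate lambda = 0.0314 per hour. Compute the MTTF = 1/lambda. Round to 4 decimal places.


lambda = 0.0314
MTTF = 1 / 0.0314
MTTF = 31.8471

31.8471


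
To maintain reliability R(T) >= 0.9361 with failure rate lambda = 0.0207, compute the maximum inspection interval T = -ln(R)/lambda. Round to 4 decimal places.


R_target = 0.9361
lambda = 0.0207
-ln(0.9361) = 0.066
T = 0.066 / 0.0207
T = 3.19

3.19


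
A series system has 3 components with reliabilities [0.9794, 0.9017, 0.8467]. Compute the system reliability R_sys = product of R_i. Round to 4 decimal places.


Components: [0.9794, 0.9017, 0.8467]
After component 1 (R=0.9794): product = 0.9794
After component 2 (R=0.9017): product = 0.8831
After component 3 (R=0.8467): product = 0.7477
R_sys = 0.7477

0.7477


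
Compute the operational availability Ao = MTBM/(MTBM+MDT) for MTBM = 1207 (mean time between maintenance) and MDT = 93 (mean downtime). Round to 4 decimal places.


MTBM = 1207
MDT = 93
MTBM + MDT = 1300
Ao = 1207 / 1300
Ao = 0.9285

0.9285


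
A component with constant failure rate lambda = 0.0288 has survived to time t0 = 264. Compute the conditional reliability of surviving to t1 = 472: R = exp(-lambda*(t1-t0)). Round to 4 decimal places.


lambda = 0.0288
t0 = 264, t1 = 472
t1 - t0 = 208
lambda * (t1-t0) = 0.0288 * 208 = 5.9904
R = exp(-5.9904)
R = 0.0025

0.0025


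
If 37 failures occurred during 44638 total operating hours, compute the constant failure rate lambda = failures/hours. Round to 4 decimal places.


failures = 37
total_hours = 44638
lambda = 37 / 44638
lambda = 0.0008

0.0008


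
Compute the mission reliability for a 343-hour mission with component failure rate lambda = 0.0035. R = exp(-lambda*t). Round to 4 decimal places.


lambda = 0.0035
mission_time = 343
lambda * t = 0.0035 * 343 = 1.2005
R = exp(-1.2005)
R = 0.301

0.301


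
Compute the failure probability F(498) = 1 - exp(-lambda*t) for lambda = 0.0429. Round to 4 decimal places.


lambda = 0.0429, t = 498
lambda * t = 21.3642
exp(-21.3642) = 0.0
F(t) = 1 - 0.0
F(t) = 1.0

1.0


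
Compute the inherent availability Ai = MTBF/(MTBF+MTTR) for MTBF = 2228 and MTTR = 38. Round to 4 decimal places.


MTBF = 2228
MTTR = 38
MTBF + MTTR = 2266
Ai = 2228 / 2266
Ai = 0.9832

0.9832


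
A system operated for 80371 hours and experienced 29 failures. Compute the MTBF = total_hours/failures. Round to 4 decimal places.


total_hours = 80371
failures = 29
MTBF = 80371 / 29
MTBF = 2771.4138

2771.4138


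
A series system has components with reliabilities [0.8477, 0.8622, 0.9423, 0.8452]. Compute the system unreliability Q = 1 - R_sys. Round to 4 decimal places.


Components: [0.8477, 0.8622, 0.9423, 0.8452]
After component 1: product = 0.8477
After component 2: product = 0.7309
After component 3: product = 0.6887
After component 4: product = 0.5821
R_sys = 0.5821
Q = 1 - 0.5821 = 0.4179

0.4179


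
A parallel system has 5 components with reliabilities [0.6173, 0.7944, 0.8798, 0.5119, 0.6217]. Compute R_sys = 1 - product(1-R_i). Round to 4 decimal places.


Components: [0.6173, 0.7944, 0.8798, 0.5119, 0.6217]
(1 - 0.6173) = 0.3827, running product = 0.3827
(1 - 0.7944) = 0.2056, running product = 0.0787
(1 - 0.8798) = 0.1202, running product = 0.0095
(1 - 0.5119) = 0.4881, running product = 0.0046
(1 - 0.6217) = 0.3783, running product = 0.0017
Product of (1-R_i) = 0.0017
R_sys = 1 - 0.0017 = 0.9983

0.9983


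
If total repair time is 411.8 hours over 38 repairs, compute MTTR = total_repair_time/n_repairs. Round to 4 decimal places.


total_repair_time = 411.8
n_repairs = 38
MTTR = 411.8 / 38
MTTR = 10.8368

10.8368


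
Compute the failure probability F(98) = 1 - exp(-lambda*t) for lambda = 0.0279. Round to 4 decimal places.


lambda = 0.0279, t = 98
lambda * t = 2.7342
exp(-2.7342) = 0.0649
F(t) = 1 - 0.0649
F(t) = 0.9351

0.9351


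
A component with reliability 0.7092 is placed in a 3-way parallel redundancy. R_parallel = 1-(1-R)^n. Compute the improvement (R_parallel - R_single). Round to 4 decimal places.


R_single = 0.7092, n = 3
1 - R_single = 0.2908
(1 - R_single)^n = 0.2908^3 = 0.0246
R_parallel = 1 - 0.0246 = 0.9754
Improvement = 0.9754 - 0.7092
Improvement = 0.2662

0.2662


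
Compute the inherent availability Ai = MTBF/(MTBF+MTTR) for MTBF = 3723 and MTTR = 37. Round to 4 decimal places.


MTBF = 3723
MTTR = 37
MTBF + MTTR = 3760
Ai = 3723 / 3760
Ai = 0.9902

0.9902


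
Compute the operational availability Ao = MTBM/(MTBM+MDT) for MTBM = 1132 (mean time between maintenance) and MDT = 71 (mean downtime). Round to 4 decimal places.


MTBM = 1132
MDT = 71
MTBM + MDT = 1203
Ao = 1132 / 1203
Ao = 0.941

0.941


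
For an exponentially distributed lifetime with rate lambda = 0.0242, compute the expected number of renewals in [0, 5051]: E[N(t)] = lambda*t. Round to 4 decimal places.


lambda = 0.0242
t = 5051
E[N(t)] = lambda * t
E[N(t)] = 0.0242 * 5051
E[N(t)] = 122.2342

122.2342


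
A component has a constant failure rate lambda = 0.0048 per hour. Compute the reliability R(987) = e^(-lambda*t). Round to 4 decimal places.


lambda = 0.0048
t = 987
lambda * t = 4.7376
R(t) = e^(-4.7376)
R(t) = 0.0088

0.0088


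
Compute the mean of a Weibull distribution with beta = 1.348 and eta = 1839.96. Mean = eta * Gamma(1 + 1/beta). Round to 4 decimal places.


beta = 1.348, eta = 1839.96
1/beta = 0.7418
1 + 1/beta = 1.7418
Gamma(1.7418) = 0.9172
Mean = 1839.96 * 0.9172
Mean = 1687.6698

1687.6698


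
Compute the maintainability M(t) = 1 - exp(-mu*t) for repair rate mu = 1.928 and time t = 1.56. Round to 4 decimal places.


mu = 1.928, t = 1.56
mu * t = 1.928 * 1.56 = 3.0077
exp(-3.0077) = 0.0494
M(t) = 1 - 0.0494
M(t) = 0.9506

0.9506


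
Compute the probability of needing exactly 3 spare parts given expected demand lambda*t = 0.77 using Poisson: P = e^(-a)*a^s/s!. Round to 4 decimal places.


a = 0.77, s = 3
e^(-a) = e^(-0.77) = 0.463
a^s = 0.77^3 = 0.4565
s! = 6
P = 0.463 * 0.4565 / 6
P = 0.0352

0.0352


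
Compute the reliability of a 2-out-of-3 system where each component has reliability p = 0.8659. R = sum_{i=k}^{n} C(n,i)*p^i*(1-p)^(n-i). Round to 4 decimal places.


k = 2, n = 3, p = 0.8659
i=2: C(3,2)=3 * 0.8659^2 * 0.1341^1 = 0.3016
i=3: C(3,3)=1 * 0.8659^3 * 0.1341^0 = 0.6492
R = sum of terms = 0.9509

0.9509


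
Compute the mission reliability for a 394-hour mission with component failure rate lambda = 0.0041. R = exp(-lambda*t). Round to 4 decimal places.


lambda = 0.0041
mission_time = 394
lambda * t = 0.0041 * 394 = 1.6154
R = exp(-1.6154)
R = 0.1988

0.1988


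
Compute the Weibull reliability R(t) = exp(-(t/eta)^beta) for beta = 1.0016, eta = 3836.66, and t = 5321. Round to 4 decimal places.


beta = 1.0016, eta = 3836.66, t = 5321
t/eta = 5321 / 3836.66 = 1.3869
(t/eta)^beta = 1.3869^1.0016 = 1.3876
R(t) = exp(-1.3876)
R(t) = 0.2497

0.2497


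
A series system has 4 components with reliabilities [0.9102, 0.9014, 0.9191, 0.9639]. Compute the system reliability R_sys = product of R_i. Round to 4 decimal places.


Components: [0.9102, 0.9014, 0.9191, 0.9639]
After component 1 (R=0.9102): product = 0.9102
After component 2 (R=0.9014): product = 0.8205
After component 3 (R=0.9191): product = 0.7541
After component 4 (R=0.9639): product = 0.7269
R_sys = 0.7269

0.7269


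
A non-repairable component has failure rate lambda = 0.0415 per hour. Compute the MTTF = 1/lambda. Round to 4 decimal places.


lambda = 0.0415
MTTF = 1 / 0.0415
MTTF = 24.0964

24.0964


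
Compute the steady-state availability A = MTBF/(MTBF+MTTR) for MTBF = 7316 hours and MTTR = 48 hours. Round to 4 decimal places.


MTBF = 7316
MTTR = 48
MTBF + MTTR = 7364
A = 7316 / 7364
A = 0.9935

0.9935


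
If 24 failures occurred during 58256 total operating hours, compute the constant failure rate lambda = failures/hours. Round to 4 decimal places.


failures = 24
total_hours = 58256
lambda = 24 / 58256
lambda = 0.0004

0.0004


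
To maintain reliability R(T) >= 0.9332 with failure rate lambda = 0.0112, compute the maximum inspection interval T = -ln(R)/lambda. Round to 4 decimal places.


R_target = 0.9332
lambda = 0.0112
-ln(0.9332) = 0.0691
T = 0.0691 / 0.0112
T = 6.1728

6.1728


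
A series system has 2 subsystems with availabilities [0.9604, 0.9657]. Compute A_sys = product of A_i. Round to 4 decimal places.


Subsystems: [0.9604, 0.9657]
After subsystem 1 (A=0.9604): product = 0.9604
After subsystem 2 (A=0.9657): product = 0.9275
A_sys = 0.9275

0.9275


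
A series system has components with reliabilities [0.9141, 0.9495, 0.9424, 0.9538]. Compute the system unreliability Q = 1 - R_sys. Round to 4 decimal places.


Components: [0.9141, 0.9495, 0.9424, 0.9538]
After component 1: product = 0.9141
After component 2: product = 0.8679
After component 3: product = 0.8179
After component 4: product = 0.7802
R_sys = 0.7802
Q = 1 - 0.7802 = 0.2198

0.2198


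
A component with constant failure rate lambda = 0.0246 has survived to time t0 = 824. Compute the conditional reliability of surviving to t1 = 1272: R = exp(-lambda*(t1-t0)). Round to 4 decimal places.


lambda = 0.0246
t0 = 824, t1 = 1272
t1 - t0 = 448
lambda * (t1-t0) = 0.0246 * 448 = 11.0208
R = exp(-11.0208)
R = 0.0

0.0


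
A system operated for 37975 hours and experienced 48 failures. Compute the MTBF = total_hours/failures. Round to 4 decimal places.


total_hours = 37975
failures = 48
MTBF = 37975 / 48
MTBF = 791.1458

791.1458


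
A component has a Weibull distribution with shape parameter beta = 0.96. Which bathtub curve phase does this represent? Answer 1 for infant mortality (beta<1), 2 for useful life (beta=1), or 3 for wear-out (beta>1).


beta = 0.96
Compare beta to 1:
beta < 1 => infant mortality (phase 1)
beta = 1 => useful life (phase 2)
beta > 1 => wear-out (phase 3)
Since beta = 0.96, this is infant mortality (decreasing failure rate)
Phase = 1

1
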